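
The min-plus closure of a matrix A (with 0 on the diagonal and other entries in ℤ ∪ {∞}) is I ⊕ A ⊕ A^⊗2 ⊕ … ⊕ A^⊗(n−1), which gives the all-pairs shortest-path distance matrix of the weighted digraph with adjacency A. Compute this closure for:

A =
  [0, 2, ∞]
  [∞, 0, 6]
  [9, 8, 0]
Closure =
  [0, 2, 8]
  [15, 0, 6]
  [9, 8, 0]

This is the Floyd-Warshall all-pairs shortest-path computation. For each intermediate vertex k = 0, 1, …, 2, update dist[i][j] ← min(dist[i][j], dist[i][k] + dist[k][j]). The final matrix gives, for each (i, j), the minimum total weight of any directed path from i to j (possibly empty when i = j).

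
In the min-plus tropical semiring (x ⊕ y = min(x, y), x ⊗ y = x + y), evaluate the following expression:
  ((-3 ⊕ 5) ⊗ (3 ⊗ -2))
((-3 ⊕ 5) ⊗ (3 ⊗ -2)) = -2

Expand innermost to outermost. Recall ⊕ takes the minimum of its arguments and ⊗ takes their sum. Working out the expression ((-3 ⊕ 5) ⊗ (3 ⊗ -2)) gives -2.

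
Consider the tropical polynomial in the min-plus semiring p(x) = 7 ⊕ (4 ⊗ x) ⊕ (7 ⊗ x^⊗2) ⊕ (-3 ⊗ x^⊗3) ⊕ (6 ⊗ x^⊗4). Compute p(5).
p(5) = 7

A tropical monomial a ⊗ x^⊗i evaluates to a + i · x. Evaluating each term at x = 5:
  Term 0 contributes 7 + 0 · 5 = 7
  Term 1 contributes 4 + 1 · 5 = 9
  Term 2 contributes 7 + 2 · 5 = 17
  Term 3 contributes -3 + 3 · 5 = 12
  Term 4 contributes 6 + 4 · 5 = 26
p(5) = ⊕ of these = min[7, 9, 17, 12, 26] = 7.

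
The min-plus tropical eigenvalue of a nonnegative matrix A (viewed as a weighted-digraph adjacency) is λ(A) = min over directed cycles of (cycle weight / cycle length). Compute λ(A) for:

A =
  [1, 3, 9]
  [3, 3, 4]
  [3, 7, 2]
λ(A) = 1

Enumerate directed cycles and compute their means (weight / length). Sample:
  cycle 0 → 0: weight = 1, length = 1, mean = 1/1 ≈ 1.000
  cycle 1 → 1: weight = 3, length = 1, mean = 3/1 ≈ 3.000
  cycle 2 → 2: weight = 2, length = 1, mean = 2/1 ≈ 2.000
  cycle 0 → 1 → 0: weight = 6, length = 2, mean = 6/2 ≈ 3.000
  cycle 0 → 2 → 0: weight = 12, length = 2, mean = 12/2 ≈ 6.000
  cycle 1 → 0 → 1: weight = 6, length = 2, mean = 6/2 ≈ 3.000
Minimum mean = 1.000, attained e.g. along the cycle 0 → 0 with weight 1 and length 1. So λ(A) = 1/1 = 1.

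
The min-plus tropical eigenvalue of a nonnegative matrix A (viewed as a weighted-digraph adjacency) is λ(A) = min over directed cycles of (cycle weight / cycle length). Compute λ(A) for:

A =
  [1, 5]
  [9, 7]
λ(A) = 1

Enumerate directed cycles and compute their means (weight / length). Sample:
  cycle 0 → 0: weight = 1, length = 1, mean = 1/1 ≈ 1.000
  cycle 1 → 1: weight = 7, length = 1, mean = 7/1 ≈ 7.000
  cycle 0 → 1 → 0: weight = 14, length = 2, mean = 14/2 ≈ 7.000
  cycle 1 → 0 → 1: weight = 14, length = 2, mean = 14/2 ≈ 7.000
Minimum mean = 1.000, attained e.g. along the cycle 0 → 0 with weight 1 and length 1. So λ(A) = 1/1 = 1.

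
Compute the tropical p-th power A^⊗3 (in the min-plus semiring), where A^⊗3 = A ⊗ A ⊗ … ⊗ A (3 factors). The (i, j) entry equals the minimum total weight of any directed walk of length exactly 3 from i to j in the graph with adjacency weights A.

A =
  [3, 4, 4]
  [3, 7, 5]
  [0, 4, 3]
A^⊗3 =
  [7, 8, 8]
  [7, 9, 9]
  [4, 7, 7]

Each entry (A^⊗3)_ij equals the minimum over all length-3 walks i = v_0 → v_1 → … → v_3 = j of Σ_t A[v_t][v_{t+1}]. For example, for (i, j) = (0, 2) we minimise over 9 possible intermediate vertex sequences; the minimum is 8, attained along the walk 0 → 2 → 0 → 2.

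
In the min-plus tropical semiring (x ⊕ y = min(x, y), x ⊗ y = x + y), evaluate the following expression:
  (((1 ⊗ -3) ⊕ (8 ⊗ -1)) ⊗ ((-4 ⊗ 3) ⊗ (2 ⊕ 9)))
(((1 ⊗ -3) ⊕ (8 ⊗ -1)) ⊗ ((-4 ⊗ 3) ⊗ (2 ⊕ 9))) = -1

Expand innermost to outermost. Recall ⊕ takes the minimum of its arguments and ⊗ takes their sum. Working out the expression (((1 ⊗ -3) ⊕ (8 ⊗ -1)) ⊗ ((-4 ⊗ 3) ⊗ (2 ⊕ 9))) gives -1.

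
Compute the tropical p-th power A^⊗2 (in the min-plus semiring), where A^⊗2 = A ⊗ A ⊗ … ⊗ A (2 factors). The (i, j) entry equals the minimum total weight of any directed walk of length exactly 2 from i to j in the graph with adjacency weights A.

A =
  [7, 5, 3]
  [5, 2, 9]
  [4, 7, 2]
A^⊗2 =
  [7, 7, 5]
  [7, 4, 8]
  [6, 9, 4]

Each entry (A^⊗2)_ij equals the minimum over all length-2 walks i = v_0 → v_1 → … → v_2 = j of Σ_t A[v_t][v_{t+1}]. For example, for (i, j) = (0, 2) we minimise over 3 possible intermediate vertex sequences; the minimum is 5, attained along the walk 0 → 2 → 2.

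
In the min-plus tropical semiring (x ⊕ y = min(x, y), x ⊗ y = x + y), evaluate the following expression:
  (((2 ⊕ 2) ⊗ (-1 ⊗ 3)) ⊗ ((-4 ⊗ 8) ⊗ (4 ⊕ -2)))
(((2 ⊕ 2) ⊗ (-1 ⊗ 3)) ⊗ ((-4 ⊗ 8) ⊗ (4 ⊕ -2))) = 6

Expand innermost to outermost. Recall ⊕ takes the minimum of its arguments and ⊗ takes their sum. Working out the expression (((2 ⊕ 2) ⊗ (-1 ⊗ 3)) ⊗ ((-4 ⊗ 8) ⊗ (4 ⊕ -2))) gives 6.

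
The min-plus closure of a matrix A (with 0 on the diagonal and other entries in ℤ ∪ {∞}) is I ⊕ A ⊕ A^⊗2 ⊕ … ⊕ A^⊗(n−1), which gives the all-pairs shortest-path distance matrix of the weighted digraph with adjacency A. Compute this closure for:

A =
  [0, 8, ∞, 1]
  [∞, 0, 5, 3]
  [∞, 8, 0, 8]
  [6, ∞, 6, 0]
Closure =
  [0, 8, 7, 1]
  [9, 0, 5, 3]
  [14, 8, 0, 8]
  [6, 14, 6, 0]

This is the Floyd-Warshall all-pairs shortest-path computation. For each intermediate vertex k = 0, 1, …, 3, update dist[i][j] ← min(dist[i][j], dist[i][k] + dist[k][j]). The final matrix gives, for each (i, j), the minimum total weight of any directed path from i to j (possibly empty when i = j).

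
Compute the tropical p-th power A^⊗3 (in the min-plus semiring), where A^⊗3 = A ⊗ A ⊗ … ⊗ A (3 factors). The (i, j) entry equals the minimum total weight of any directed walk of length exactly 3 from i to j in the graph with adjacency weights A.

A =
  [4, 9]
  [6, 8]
A^⊗3 =
  [12, 17]
  [14, 19]

Each entry (A^⊗3)_ij equals the minimum over all length-3 walks i = v_0 → v_1 → … → v_3 = j of Σ_t A[v_t][v_{t+1}]. For example, for (i, j) = (0, 1) we minimise over 4 possible intermediate vertex sequences; the minimum is 17, attained along the walk 0 → 0 → 0 → 1.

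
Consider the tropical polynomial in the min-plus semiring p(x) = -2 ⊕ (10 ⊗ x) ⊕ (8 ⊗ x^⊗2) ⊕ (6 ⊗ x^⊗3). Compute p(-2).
p(-2) = -2

A tropical monomial a ⊗ x^⊗i evaluates to a + i · x. Evaluating each term at x = -2:
  Term 0 contributes -2 + 0 · -2 = -2
  Term 1 contributes 10 + 1 · -2 = 8
  Term 2 contributes 8 + 2 · -2 = 4
  Term 3 contributes 6 + 3 · -2 = 0
p(-2) = ⊕ of these = min[-2, 8, 4, 0] = -2.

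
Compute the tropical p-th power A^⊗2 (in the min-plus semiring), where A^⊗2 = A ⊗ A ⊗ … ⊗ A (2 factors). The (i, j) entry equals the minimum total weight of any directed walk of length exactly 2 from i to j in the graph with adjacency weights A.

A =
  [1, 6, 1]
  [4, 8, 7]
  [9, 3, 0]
A^⊗2 =
  [2, 4, 1]
  [5, 10, 5]
  [7, 3, 0]

Each entry (A^⊗2)_ij equals the minimum over all length-2 walks i = v_0 → v_1 → … → v_2 = j of Σ_t A[v_t][v_{t+1}]. For example, for (i, j) = (0, 2) we minimise over 3 possible intermediate vertex sequences; the minimum is 1, attained along the walk 0 → 2 → 2.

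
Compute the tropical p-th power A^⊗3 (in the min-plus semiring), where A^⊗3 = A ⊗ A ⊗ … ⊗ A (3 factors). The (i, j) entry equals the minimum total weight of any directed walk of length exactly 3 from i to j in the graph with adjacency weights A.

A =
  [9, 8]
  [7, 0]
A^⊗3 =
  [15, 8]
  [7, 0]

Each entry (A^⊗3)_ij equals the minimum over all length-3 walks i = v_0 → v_1 → … → v_3 = j of Σ_t A[v_t][v_{t+1}]. For example, for (i, j) = (0, 1) we minimise over 4 possible intermediate vertex sequences; the minimum is 8, attained along the walk 0 → 1 → 1 → 1.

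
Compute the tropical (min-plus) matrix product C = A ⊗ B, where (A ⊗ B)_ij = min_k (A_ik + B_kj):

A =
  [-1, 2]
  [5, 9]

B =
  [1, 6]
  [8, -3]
A ⊗ B =
  [0, -1]
  [6, 6]

Apply the min-plus product entry-by-entry:
  C[0][0] = min over k of (A[0][0] + B[0][0] = -1 + 1 = 0, A[0][1] + B[1][0] = 2 + 8 = 10) = 0 (attained at k = 0)
  C[0][1] = min over k of (A[0][0] + B[0][1] = -1 + 6 = 5, A[0][1] + B[1][1] = 2 + -3 = -1) = -1 (attained at k = 1)
  C[1][0] = min over k of (A[1][0] + B[0][0] = 5 + 1 = 6, A[1][1] + B[1][0] = 9 + 8 = 17) = 6 (attained at k = 0)
  C[1][1] = min over k of (A[1][0] + B[0][1] = 5 + 6 = 11, A[1][1] + B[1][1] = 9 + -3 = 6) = 6 (attained at k = 1)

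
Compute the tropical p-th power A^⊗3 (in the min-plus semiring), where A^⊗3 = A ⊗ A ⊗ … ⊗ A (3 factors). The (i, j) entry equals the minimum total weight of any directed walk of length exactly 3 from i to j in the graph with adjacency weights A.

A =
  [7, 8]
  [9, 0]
A^⊗3 =
  [17, 8]
  [9, 0]

Each entry (A^⊗3)_ij equals the minimum over all length-3 walks i = v_0 → v_1 → … → v_3 = j of Σ_t A[v_t][v_{t+1}]. For example, for (i, j) = (0, 1) we minimise over 4 possible intermediate vertex sequences; the minimum is 8, attained along the walk 0 → 1 → 1 → 1.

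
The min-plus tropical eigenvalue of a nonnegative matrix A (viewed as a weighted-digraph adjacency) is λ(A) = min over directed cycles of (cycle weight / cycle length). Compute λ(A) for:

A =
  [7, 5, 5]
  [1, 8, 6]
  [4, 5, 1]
λ(A) = 1

Enumerate directed cycles and compute their means (weight / length). Sample:
  cycle 0 → 0: weight = 7, length = 1, mean = 7/1 ≈ 7.000
  cycle 1 → 1: weight = 8, length = 1, mean = 8/1 ≈ 8.000
  cycle 2 → 2: weight = 1, length = 1, mean = 1/1 ≈ 1.000
  cycle 0 → 1 → 0: weight = 6, length = 2, mean = 6/2 ≈ 3.000
  cycle 0 → 2 → 0: weight = 9, length = 2, mean = 9/2 ≈ 4.500
  cycle 1 → 0 → 1: weight = 6, length = 2, mean = 6/2 ≈ 3.000
Minimum mean = 1.000, attained e.g. along the cycle 2 → 2 with weight 1 and length 1. So λ(A) = 1/1 = 1.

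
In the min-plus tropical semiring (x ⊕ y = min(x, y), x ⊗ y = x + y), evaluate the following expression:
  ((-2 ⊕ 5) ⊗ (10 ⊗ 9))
((-2 ⊕ 5) ⊗ (10 ⊗ 9)) = 17

Expand innermost to outermost. Recall ⊕ takes the minimum of its arguments and ⊗ takes their sum. Working out the expression ((-2 ⊕ 5) ⊗ (10 ⊗ 9)) gives 17.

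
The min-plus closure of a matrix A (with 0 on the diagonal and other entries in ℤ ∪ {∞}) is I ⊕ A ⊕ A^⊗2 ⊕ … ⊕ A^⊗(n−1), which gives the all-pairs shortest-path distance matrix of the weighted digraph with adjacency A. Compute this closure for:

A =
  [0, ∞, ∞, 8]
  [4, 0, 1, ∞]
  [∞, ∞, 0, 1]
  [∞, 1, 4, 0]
Closure =
  [0, 9, 10, 8]
  [4, 0, 1, 2]
  [6, 2, 0, 1]
  [5, 1, 2, 0]

This is the Floyd-Warshall all-pairs shortest-path computation. For each intermediate vertex k = 0, 1, …, 3, update dist[i][j] ← min(dist[i][j], dist[i][k] + dist[k][j]). The final matrix gives, for each (i, j), the minimum total weight of any directed path from i to j (possibly empty when i = j).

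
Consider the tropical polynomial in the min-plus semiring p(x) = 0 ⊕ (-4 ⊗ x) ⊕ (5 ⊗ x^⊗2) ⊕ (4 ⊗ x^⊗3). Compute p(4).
p(4) = 0

A tropical monomial a ⊗ x^⊗i evaluates to a + i · x. Evaluating each term at x = 4:
  Term 0 contributes 0 + 0 · 4 = 0
  Term 1 contributes -4 + 1 · 4 = 0
  Term 2 contributes 5 + 2 · 4 = 13
  Term 3 contributes 4 + 3 · 4 = 16
p(4) = ⊕ of these = min[0, 0, 13, 16] = 0.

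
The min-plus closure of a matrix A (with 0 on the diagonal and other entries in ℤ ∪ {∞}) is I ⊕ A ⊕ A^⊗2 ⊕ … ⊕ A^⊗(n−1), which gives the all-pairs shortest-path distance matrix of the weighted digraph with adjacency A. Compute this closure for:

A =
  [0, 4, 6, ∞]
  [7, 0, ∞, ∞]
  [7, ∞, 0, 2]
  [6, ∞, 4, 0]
Closure =
  [0, 4, 6, 8]
  [7, 0, 13, 15]
  [7, 11, 0, 2]
  [6, 10, 4, 0]

This is the Floyd-Warshall all-pairs shortest-path computation. For each intermediate vertex k = 0, 1, …, 3, update dist[i][j] ← min(dist[i][j], dist[i][k] + dist[k][j]). The final matrix gives, for each (i, j), the minimum total weight of any directed path from i to j (possibly empty when i = j).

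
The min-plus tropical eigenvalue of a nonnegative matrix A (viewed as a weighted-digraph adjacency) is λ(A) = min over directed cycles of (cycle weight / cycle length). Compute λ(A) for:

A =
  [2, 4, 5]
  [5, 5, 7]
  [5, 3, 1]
λ(A) = 1

Enumerate directed cycles and compute their means (weight / length). Sample:
  cycle 0 → 0: weight = 2, length = 1, mean = 2/1 ≈ 2.000
  cycle 1 → 1: weight = 5, length = 1, mean = 5/1 ≈ 5.000
  cycle 2 → 2: weight = 1, length = 1, mean = 1/1 ≈ 1.000
  cycle 0 → 1 → 0: weight = 9, length = 2, mean = 9/2 ≈ 4.500
  cycle 0 → 2 → 0: weight = 10, length = 2, mean = 10/2 ≈ 5.000
  cycle 1 → 0 → 1: weight = 9, length = 2, mean = 9/2 ≈ 4.500
Minimum mean = 1.000, attained e.g. along the cycle 2 → 2 with weight 1 and length 1. So λ(A) = 1/1 = 1.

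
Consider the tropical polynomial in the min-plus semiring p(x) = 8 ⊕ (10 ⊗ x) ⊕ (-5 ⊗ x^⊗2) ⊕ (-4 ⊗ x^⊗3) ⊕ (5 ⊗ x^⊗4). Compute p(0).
p(0) = -5

A tropical monomial a ⊗ x^⊗i evaluates to a + i · x. Evaluating each term at x = 0:
  Term 0 contributes 8 + 0 · 0 = 8
  Term 1 contributes 10 + 1 · 0 = 10
  Term 2 contributes -5 + 2 · 0 = -5
  Term 3 contributes -4 + 3 · 0 = -4
  Term 4 contributes 5 + 4 · 0 = 5
p(0) = ⊕ of these = min[8, 10, -5, -4, 5] = -5.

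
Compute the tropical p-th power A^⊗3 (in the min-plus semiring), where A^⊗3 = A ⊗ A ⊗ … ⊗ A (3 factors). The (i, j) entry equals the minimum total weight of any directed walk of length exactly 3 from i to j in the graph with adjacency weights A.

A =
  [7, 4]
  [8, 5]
A^⊗3 =
  [17, 14]
  [18, 15]

Each entry (A^⊗3)_ij equals the minimum over all length-3 walks i = v_0 → v_1 → … → v_3 = j of Σ_t A[v_t][v_{t+1}]. For example, for (i, j) = (0, 1) we minimise over 4 possible intermediate vertex sequences; the minimum is 14, attained along the walk 0 → 1 → 1 → 1.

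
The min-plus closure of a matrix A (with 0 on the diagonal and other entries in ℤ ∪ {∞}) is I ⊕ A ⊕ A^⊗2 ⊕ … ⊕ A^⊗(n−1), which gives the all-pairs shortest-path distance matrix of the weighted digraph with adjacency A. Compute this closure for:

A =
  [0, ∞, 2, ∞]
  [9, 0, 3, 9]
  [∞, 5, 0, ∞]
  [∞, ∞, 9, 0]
Closure =
  [0, 7, 2, 16]
  [9, 0, 3, 9]
  [14, 5, 0, 14]
  [23, 14, 9, 0]

This is the Floyd-Warshall all-pairs shortest-path computation. For each intermediate vertex k = 0, 1, …, 3, update dist[i][j] ← min(dist[i][j], dist[i][k] + dist[k][j]). The final matrix gives, for each (i, j), the minimum total weight of any directed path from i to j (possibly empty when i = j).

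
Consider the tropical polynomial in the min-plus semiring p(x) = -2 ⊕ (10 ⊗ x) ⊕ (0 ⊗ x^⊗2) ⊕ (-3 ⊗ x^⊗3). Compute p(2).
p(2) = -2

A tropical monomial a ⊗ x^⊗i evaluates to a + i · x. Evaluating each term at x = 2:
  Term 0 contributes -2 + 0 · 2 = -2
  Term 1 contributes 10 + 1 · 2 = 12
  Term 2 contributes 0 + 2 · 2 = 4
  Term 3 contributes -3 + 3 · 2 = 3
p(2) = ⊕ of these = min[-2, 12, 4, 3] = -2.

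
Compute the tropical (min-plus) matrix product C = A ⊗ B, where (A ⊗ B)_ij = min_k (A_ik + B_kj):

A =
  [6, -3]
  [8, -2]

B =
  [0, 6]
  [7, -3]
A ⊗ B =
  [4, -6]
  [5, -5]

Apply the min-plus product entry-by-entry:
  C[0][0] = min over k of (A[0][0] + B[0][0] = 6 + 0 = 6, A[0][1] + B[1][0] = -3 + 7 = 4) = 4 (attained at k = 1)
  C[0][1] = min over k of (A[0][0] + B[0][1] = 6 + 6 = 12, A[0][1] + B[1][1] = -3 + -3 = -6) = -6 (attained at k = 1)
  C[1][0] = min over k of (A[1][0] + B[0][0] = 8 + 0 = 8, A[1][1] + B[1][0] = -2 + 7 = 5) = 5 (attained at k = 1)
  C[1][1] = min over k of (A[1][0] + B[0][1] = 8 + 6 = 14, A[1][1] + B[1][1] = -2 + -3 = -5) = -5 (attained at k = 1)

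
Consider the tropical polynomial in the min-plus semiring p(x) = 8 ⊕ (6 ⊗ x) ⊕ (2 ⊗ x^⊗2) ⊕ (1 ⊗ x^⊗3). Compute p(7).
p(7) = 8

A tropical monomial a ⊗ x^⊗i evaluates to a + i · x. Evaluating each term at x = 7:
  Term 0 contributes 8 + 0 · 7 = 8
  Term 1 contributes 6 + 1 · 7 = 13
  Term 2 contributes 2 + 2 · 7 = 16
  Term 3 contributes 1 + 3 · 7 = 22
p(7) = ⊕ of these = min[8, 13, 16, 22] = 8.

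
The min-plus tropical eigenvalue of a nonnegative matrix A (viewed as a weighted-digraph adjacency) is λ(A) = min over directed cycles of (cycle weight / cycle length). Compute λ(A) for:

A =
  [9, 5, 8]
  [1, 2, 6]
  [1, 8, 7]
λ(A) = 2

Enumerate directed cycles and compute their means (weight / length). Sample:
  cycle 0 → 0: weight = 9, length = 1, mean = 9/1 ≈ 9.000
  cycle 1 → 1: weight = 2, length = 1, mean = 2/1 ≈ 2.000
  cycle 2 → 2: weight = 7, length = 1, mean = 7/1 ≈ 7.000
  cycle 0 → 1 → 0: weight = 6, length = 2, mean = 6/2 ≈ 3.000
  cycle 0 → 2 → 0: weight = 9, length = 2, mean = 9/2 ≈ 4.500
  cycle 1 → 0 → 1: weight = 6, length = 2, mean = 6/2 ≈ 3.000
Minimum mean = 2.000, attained e.g. along the cycle 1 → 1 with weight 2 and length 1. So λ(A) = 2/1 = 2.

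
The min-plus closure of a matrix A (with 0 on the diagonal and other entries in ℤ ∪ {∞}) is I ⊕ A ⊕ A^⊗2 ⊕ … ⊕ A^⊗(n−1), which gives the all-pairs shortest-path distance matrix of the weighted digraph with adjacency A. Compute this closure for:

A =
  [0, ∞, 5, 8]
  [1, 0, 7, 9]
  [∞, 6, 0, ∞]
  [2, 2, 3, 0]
Closure =
  [0, 10, 5, 8]
  [1, 0, 6, 9]
  [7, 6, 0, 15]
  [2, 2, 3, 0]

This is the Floyd-Warshall all-pairs shortest-path computation. For each intermediate vertex k = 0, 1, …, 3, update dist[i][j] ← min(dist[i][j], dist[i][k] + dist[k][j]). The final matrix gives, for each (i, j), the minimum total weight of any directed path from i to j (possibly empty when i = j).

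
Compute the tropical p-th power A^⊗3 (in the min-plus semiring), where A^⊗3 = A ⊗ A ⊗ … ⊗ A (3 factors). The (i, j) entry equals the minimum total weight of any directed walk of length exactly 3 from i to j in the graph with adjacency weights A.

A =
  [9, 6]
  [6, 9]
A^⊗3 =
  [21, 18]
  [18, 21]

Each entry (A^⊗3)_ij equals the minimum over all length-3 walks i = v_0 → v_1 → … → v_3 = j of Σ_t A[v_t][v_{t+1}]. For example, for (i, j) = (0, 1) we minimise over 4 possible intermediate vertex sequences; the minimum is 18, attained along the walk 0 → 1 → 0 → 1.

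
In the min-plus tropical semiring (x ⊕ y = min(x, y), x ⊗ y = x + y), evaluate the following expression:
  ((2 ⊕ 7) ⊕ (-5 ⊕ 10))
((2 ⊕ 7) ⊕ (-5 ⊕ 10)) = -5

Expand innermost to outermost. Recall ⊕ takes the minimum of its arguments and ⊗ takes their sum. Working out the expression ((2 ⊕ 7) ⊕ (-5 ⊕ 10)) gives -5.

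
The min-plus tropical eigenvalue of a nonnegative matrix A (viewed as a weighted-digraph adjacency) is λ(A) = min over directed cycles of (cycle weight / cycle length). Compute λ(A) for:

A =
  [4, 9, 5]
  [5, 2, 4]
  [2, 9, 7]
λ(A) = 2

Enumerate directed cycles and compute their means (weight / length). Sample:
  cycle 0 → 0: weight = 4, length = 1, mean = 4/1 ≈ 4.000
  cycle 1 → 1: weight = 2, length = 1, mean = 2/1 ≈ 2.000
  cycle 2 → 2: weight = 7, length = 1, mean = 7/1 ≈ 7.000
  cycle 0 → 1 → 0: weight = 14, length = 2, mean = 14/2 ≈ 7.000
  cycle 0 → 2 → 0: weight = 7, length = 2, mean = 7/2 ≈ 3.500
  cycle 1 → 0 → 1: weight = 14, length = 2, mean = 14/2 ≈ 7.000
Minimum mean = 2.000, attained e.g. along the cycle 1 → 1 with weight 2 and length 1. So λ(A) = 2/1 = 2.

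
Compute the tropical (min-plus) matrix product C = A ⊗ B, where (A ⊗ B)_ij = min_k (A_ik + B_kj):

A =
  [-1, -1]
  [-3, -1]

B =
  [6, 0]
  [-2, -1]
A ⊗ B =
  [-3, -2]
  [-3, -3]

Apply the min-plus product entry-by-entry:
  C[0][0] = min over k of (A[0][0] + B[0][0] = -1 + 6 = 5, A[0][1] + B[1][0] = -1 + -2 = -3) = -3 (attained at k = 1)
  C[0][1] = min over k of (A[0][0] + B[0][1] = -1 + 0 = -1, A[0][1] + B[1][1] = -1 + -1 = -2) = -2 (attained at k = 1)
  C[1][0] = min over k of (A[1][0] + B[0][0] = -3 + 6 = 3, A[1][1] + B[1][0] = -1 + -2 = -3) = -3 (attained at k = 1)
  C[1][1] = min over k of (A[1][0] + B[0][1] = -3 + 0 = -3, A[1][1] + B[1][1] = -1 + -1 = -2) = -3 (attained at k = 0)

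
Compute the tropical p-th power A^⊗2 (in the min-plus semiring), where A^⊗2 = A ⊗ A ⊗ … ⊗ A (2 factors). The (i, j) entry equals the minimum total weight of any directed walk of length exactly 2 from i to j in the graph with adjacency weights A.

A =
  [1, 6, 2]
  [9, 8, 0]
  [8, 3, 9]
A^⊗2 =
  [2, 5, 3]
  [8, 3, 8]
  [9, 11, 3]

Each entry (A^⊗2)_ij equals the minimum over all length-2 walks i = v_0 → v_1 → … → v_2 = j of Σ_t A[v_t][v_{t+1}]. For example, for (i, j) = (0, 2) we minimise over 3 possible intermediate vertex sequences; the minimum is 3, attained along the walk 0 → 0 → 2.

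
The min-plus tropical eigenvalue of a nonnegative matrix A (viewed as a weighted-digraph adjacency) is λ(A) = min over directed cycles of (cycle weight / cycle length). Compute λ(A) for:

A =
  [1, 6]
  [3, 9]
λ(A) = 1

Enumerate directed cycles and compute their means (weight / length). Sample:
  cycle 0 → 0: weight = 1, length = 1, mean = 1/1 ≈ 1.000
  cycle 1 → 1: weight = 9, length = 1, mean = 9/1 ≈ 9.000
  cycle 0 → 1 → 0: weight = 9, length = 2, mean = 9/2 ≈ 4.500
  cycle 1 → 0 → 1: weight = 9, length = 2, mean = 9/2 ≈ 4.500
Minimum mean = 1.000, attained e.g. along the cycle 0 → 0 with weight 1 and length 1. So λ(A) = 1/1 = 1.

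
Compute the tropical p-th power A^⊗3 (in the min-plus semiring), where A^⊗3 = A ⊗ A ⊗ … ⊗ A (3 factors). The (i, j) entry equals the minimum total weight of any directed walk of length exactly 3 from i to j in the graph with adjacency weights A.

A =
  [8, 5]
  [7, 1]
A^⊗3 =
  [13, 7]
  [9, 3]

Each entry (A^⊗3)_ij equals the minimum over all length-3 walks i = v_0 → v_1 → … → v_3 = j of Σ_t A[v_t][v_{t+1}]. For example, for (i, j) = (0, 1) we minimise over 4 possible intermediate vertex sequences; the minimum is 7, attained along the walk 0 → 1 → 1 → 1.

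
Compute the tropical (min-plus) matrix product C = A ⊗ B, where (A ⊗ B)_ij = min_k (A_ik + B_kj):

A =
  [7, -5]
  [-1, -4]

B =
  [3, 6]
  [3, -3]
A ⊗ B =
  [-2, -8]
  [-1, -7]

Apply the min-plus product entry-by-entry:
  C[0][0] = min over k of (A[0][0] + B[0][0] = 7 + 3 = 10, A[0][1] + B[1][0] = -5 + 3 = -2) = -2 (attained at k = 1)
  C[0][1] = min over k of (A[0][0] + B[0][1] = 7 + 6 = 13, A[0][1] + B[1][1] = -5 + -3 = -8) = -8 (attained at k = 1)
  C[1][0] = min over k of (A[1][0] + B[0][0] = -1 + 3 = 2, A[1][1] + B[1][0] = -4 + 3 = -1) = -1 (attained at k = 1)
  C[1][1] = min over k of (A[1][0] + B[0][1] = -1 + 6 = 5, A[1][1] + B[1][1] = -4 + -3 = -7) = -7 (attained at k = 1)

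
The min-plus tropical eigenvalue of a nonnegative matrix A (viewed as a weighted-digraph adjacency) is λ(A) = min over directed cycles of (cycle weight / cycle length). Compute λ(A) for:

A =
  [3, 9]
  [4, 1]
λ(A) = 1

Enumerate directed cycles and compute their means (weight / length). Sample:
  cycle 0 → 0: weight = 3, length = 1, mean = 3/1 ≈ 3.000
  cycle 1 → 1: weight = 1, length = 1, mean = 1/1 ≈ 1.000
  cycle 0 → 1 → 0: weight = 13, length = 2, mean = 13/2 ≈ 6.500
  cycle 1 → 0 → 1: weight = 13, length = 2, mean = 13/2 ≈ 6.500
Minimum mean = 1.000, attained e.g. along the cycle 1 → 1 with weight 1 and length 1. So λ(A) = 1/1 = 1.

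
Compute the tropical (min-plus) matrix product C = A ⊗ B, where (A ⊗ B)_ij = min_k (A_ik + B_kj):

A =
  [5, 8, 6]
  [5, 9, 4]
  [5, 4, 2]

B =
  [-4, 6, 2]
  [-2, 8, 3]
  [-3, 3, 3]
A ⊗ B =
  [1, 9, 7]
  [1, 7, 7]
  [-1, 5, 5]

Apply the min-plus product entry-by-entry:
  C[0][0] = min over k of (A[0][0] + B[0][0] = 5 + -4 = 1, A[0][1] + B[1][0] = 8 + -2 = 6, A[0][2] + B[2][0] = 6 + -3 = 3) = 1 (attained at k = 0)
  C[0][1] = min over k of (A[0][0] + B[0][1] = 5 + 6 = 11, A[0][1] + B[1][1] = 8 + 8 = 16, A[0][2] + B[2][1] = 6 + 3 = 9) = 9 (attained at k = 2)
  C[0][2] = min over k of (A[0][0] + B[0][2] = 5 + 2 = 7, A[0][1] + B[1][2] = 8 + 3 = 11, A[0][2] + B[2][2] = 6 + 3 = 9) = 7 (attained at k = 0)
  C[1][0] = min over k of (A[1][0] + B[0][0] = 5 + -4 = 1, A[1][1] + B[1][0] = 9 + -2 = 7, A[1][2] + B[2][0] = 4 + -3 = 1) = 1 (attained at k = 0)
  C[1][1] = min over k of (A[1][0] + B[0][1] = 5 + 6 = 11, A[1][1] + B[1][1] = 9 + 8 = 17, A[1][2] + B[2][1] = 4 + 3 = 7) = 7 (attained at k = 2)
  C[1][2] = min over k of (A[1][0] + B[0][2] = 5 + 2 = 7, A[1][1] + B[1][2] = 9 + 3 = 12, A[1][2] + B[2][2] = 4 + 3 = 7) = 7 (attained at k = 0)
  C[2][0] = min over k of (A[2][0] + B[0][0] = 5 + -4 = 1, A[2][1] + B[1][0] = 4 + -2 = 2, A[2][2] + B[2][0] = 2 + -3 = -1) = -1 (attained at k = 2)
  C[2][1] = min over k of (A[2][0] + B[0][1] = 5 + 6 = 11, A[2][1] + B[1][1] = 4 + 8 = 12, A[2][2] + B[2][1] = 2 + 3 = 5) = 5 (attained at k = 2)
  C[2][2] = min over k of (A[2][0] + B[0][2] = 5 + 2 = 7, A[2][1] + B[1][2] = 4 + 3 = 7, A[2][2] + B[2][2] = 2 + 3 = 5) = 5 (attained at k = 2)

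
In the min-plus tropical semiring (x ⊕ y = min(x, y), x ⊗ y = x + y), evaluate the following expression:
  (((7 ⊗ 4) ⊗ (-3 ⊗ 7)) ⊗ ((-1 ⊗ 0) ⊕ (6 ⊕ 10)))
(((7 ⊗ 4) ⊗ (-3 ⊗ 7)) ⊗ ((-1 ⊗ 0) ⊕ (6 ⊕ 10))) = 14

Expand innermost to outermost. Recall ⊕ takes the minimum of its arguments and ⊗ takes their sum. Working out the expression (((7 ⊗ 4) ⊗ (-3 ⊗ 7)) ⊗ ((-1 ⊗ 0) ⊕ (6 ⊕ 10))) gives 14.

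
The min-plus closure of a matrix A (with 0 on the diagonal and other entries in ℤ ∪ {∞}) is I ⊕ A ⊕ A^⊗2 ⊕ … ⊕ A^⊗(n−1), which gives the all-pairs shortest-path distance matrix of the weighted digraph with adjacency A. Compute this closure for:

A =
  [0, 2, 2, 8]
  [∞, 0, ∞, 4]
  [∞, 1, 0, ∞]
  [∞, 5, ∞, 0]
Closure =
  [0, 2, 2, 6]
  [∞, 0, ∞, 4]
  [∞, 1, 0, 5]
  [∞, 5, ∞, 0]

This is the Floyd-Warshall all-pairs shortest-path computation. For each intermediate vertex k = 0, 1, …, 3, update dist[i][j] ← min(dist[i][j], dist[i][k] + dist[k][j]). The final matrix gives, for each (i, j), the minimum total weight of any directed path from i to j (possibly empty when i = j).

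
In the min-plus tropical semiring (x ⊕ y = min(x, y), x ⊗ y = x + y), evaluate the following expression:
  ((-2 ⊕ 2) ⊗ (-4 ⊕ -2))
((-2 ⊕ 2) ⊗ (-4 ⊕ -2)) = -6

Expand innermost to outermost. Recall ⊕ takes the minimum of its arguments and ⊗ takes their sum. Working out the expression ((-2 ⊕ 2) ⊗ (-4 ⊕ -2)) gives -6.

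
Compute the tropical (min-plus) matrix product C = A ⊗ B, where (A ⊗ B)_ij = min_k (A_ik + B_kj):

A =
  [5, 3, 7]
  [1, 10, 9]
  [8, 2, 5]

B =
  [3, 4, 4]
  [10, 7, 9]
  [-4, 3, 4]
A ⊗ B =
  [3, 9, 9]
  [4, 5, 5]
  [1, 8, 9]

Apply the min-plus product entry-by-entry:
  C[0][0] = min over k of (A[0][0] + B[0][0] = 5 + 3 = 8, A[0][1] + B[1][0] = 3 + 10 = 13, A[0][2] + B[2][0] = 7 + -4 = 3) = 3 (attained at k = 2)
  C[0][1] = min over k of (A[0][0] + B[0][1] = 5 + 4 = 9, A[0][1] + B[1][1] = 3 + 7 = 10, A[0][2] + B[2][1] = 7 + 3 = 10) = 9 (attained at k = 0)
  C[0][2] = min over k of (A[0][0] + B[0][2] = 5 + 4 = 9, A[0][1] + B[1][2] = 3 + 9 = 12, A[0][2] + B[2][2] = 7 + 4 = 11) = 9 (attained at k = 0)
  C[1][0] = min over k of (A[1][0] + B[0][0] = 1 + 3 = 4, A[1][1] + B[1][0] = 10 + 10 = 20, A[1][2] + B[2][0] = 9 + -4 = 5) = 4 (attained at k = 0)
  C[1][1] = min over k of (A[1][0] + B[0][1] = 1 + 4 = 5, A[1][1] + B[1][1] = 10 + 7 = 17, A[1][2] + B[2][1] = 9 + 3 = 12) = 5 (attained at k = 0)
  C[1][2] = min over k of (A[1][0] + B[0][2] = 1 + 4 = 5, A[1][1] + B[1][2] = 10 + 9 = 19, A[1][2] + B[2][2] = 9 + 4 = 13) = 5 (attained at k = 0)
  C[2][0] = min over k of (A[2][0] + B[0][0] = 8 + 3 = 11, A[2][1] + B[1][0] = 2 + 10 = 12, A[2][2] + B[2][0] = 5 + -4 = 1) = 1 (attained at k = 2)
  C[2][1] = min over k of (A[2][0] + B[0][1] = 8 + 4 = 12, A[2][1] + B[1][1] = 2 + 7 = 9, A[2][2] + B[2][1] = 5 + 3 = 8) = 8 (attained at k = 2)
  C[2][2] = min over k of (A[2][0] + B[0][2] = 8 + 4 = 12, A[2][1] + B[1][2] = 2 + 9 = 11, A[2][2] + B[2][2] = 5 + 4 = 9) = 9 (attained at k = 2)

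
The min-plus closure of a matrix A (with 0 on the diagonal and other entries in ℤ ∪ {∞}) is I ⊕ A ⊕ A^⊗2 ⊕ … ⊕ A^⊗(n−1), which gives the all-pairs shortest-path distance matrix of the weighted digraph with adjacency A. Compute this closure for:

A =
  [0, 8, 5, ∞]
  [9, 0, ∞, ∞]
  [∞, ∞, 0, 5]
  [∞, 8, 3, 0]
Closure =
  [0, 8, 5, 10]
  [9, 0, 14, 19]
  [22, 13, 0, 5]
  [17, 8, 3, 0]

This is the Floyd-Warshall all-pairs shortest-path computation. For each intermediate vertex k = 0, 1, …, 3, update dist[i][j] ← min(dist[i][j], dist[i][k] + dist[k][j]). The final matrix gives, for each (i, j), the minimum total weight of any directed path from i to j (possibly empty when i = j).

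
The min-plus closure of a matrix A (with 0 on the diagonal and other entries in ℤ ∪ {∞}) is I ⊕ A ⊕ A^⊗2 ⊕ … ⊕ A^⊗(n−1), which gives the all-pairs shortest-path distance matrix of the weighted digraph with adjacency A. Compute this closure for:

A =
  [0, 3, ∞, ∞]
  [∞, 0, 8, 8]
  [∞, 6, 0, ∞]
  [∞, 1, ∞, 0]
Closure =
  [0, 3, 11, 11]
  [∞, 0, 8, 8]
  [∞, 6, 0, 14]
  [∞, 1, 9, 0]

This is the Floyd-Warshall all-pairs shortest-path computation. For each intermediate vertex k = 0, 1, …, 3, update dist[i][j] ← min(dist[i][j], dist[i][k] + dist[k][j]). The final matrix gives, for each (i, j), the minimum total weight of any directed path from i to j (possibly empty when i = j).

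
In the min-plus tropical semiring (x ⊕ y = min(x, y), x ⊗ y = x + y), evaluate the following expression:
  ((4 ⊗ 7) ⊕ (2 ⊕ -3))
((4 ⊗ 7) ⊕ (2 ⊕ -3)) = -3

Expand innermost to outermost. Recall ⊕ takes the minimum of its arguments and ⊗ takes their sum. Working out the expression ((4 ⊗ 7) ⊕ (2 ⊕ -3)) gives -3.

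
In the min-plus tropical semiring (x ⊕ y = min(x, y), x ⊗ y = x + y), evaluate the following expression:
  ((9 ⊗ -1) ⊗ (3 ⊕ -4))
((9 ⊗ -1) ⊗ (3 ⊕ -4)) = 4

Expand innermost to outermost. Recall ⊕ takes the minimum of its arguments and ⊗ takes their sum. Working out the expression ((9 ⊗ -1) ⊗ (3 ⊕ -4)) gives 4.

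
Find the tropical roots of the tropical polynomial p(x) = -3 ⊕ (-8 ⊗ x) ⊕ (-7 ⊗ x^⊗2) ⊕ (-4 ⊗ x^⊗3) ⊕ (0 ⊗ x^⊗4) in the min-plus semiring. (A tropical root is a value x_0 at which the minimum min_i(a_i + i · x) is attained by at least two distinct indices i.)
Roots: {-4, -3, -1, 5}

Each tropical root is a break point of the lower envelope of the lines y = a_i + i · x (there are 5 lines, with slopes 0, 1, ..., 4). Only the lines that attain the minimum somewhere contribute to roots; other lines are dominated. Here the surviving (envelope) indices are i = 4, i = 3, i = 2, i = 1, i = 0.
Intersections between consecutive envelope lines give the roots: for adjacent envelope indices i < j the intersection is x = (a_i − a_j) / (j − i). Reading off the sorted break points: {-4, -3, -1, 5}.
Verification: at each break x_0, at least two indices attain the minimum of min_i(a_i + i · x_0).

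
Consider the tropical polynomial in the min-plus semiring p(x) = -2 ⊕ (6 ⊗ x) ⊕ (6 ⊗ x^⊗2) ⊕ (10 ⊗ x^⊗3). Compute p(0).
p(0) = -2

A tropical monomial a ⊗ x^⊗i evaluates to a + i · x. Evaluating each term at x = 0:
  Term 0 contributes -2 + 0 · 0 = -2
  Term 1 contributes 6 + 1 · 0 = 6
  Term 2 contributes 6 + 2 · 0 = 6
  Term 3 contributes 10 + 3 · 0 = 10
p(0) = ⊕ of these = min[-2, 6, 6, 10] = -2.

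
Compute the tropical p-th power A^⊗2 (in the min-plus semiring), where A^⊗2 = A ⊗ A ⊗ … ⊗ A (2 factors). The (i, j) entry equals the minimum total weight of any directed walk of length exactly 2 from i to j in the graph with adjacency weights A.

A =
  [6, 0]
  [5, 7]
A^⊗2 =
  [5, 6]
  [11, 5]

Each entry (A^⊗2)_ij equals the minimum over all length-2 walks i = v_0 → v_1 → … → v_2 = j of Σ_t A[v_t][v_{t+1}]. For example, for (i, j) = (0, 1) we minimise over 2 possible intermediate vertex sequences; the minimum is 6, attained along the walk 0 → 0 → 1.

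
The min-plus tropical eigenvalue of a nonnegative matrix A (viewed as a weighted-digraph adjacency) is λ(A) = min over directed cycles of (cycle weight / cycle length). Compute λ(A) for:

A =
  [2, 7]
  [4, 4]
λ(A) = 2

Enumerate directed cycles and compute their means (weight / length). Sample:
  cycle 0 → 0: weight = 2, length = 1, mean = 2/1 ≈ 2.000
  cycle 1 → 1: weight = 4, length = 1, mean = 4/1 ≈ 4.000
  cycle 0 → 1 → 0: weight = 11, length = 2, mean = 11/2 ≈ 5.500
  cycle 1 → 0 → 1: weight = 11, length = 2, mean = 11/2 ≈ 5.500
Minimum mean = 2.000, attained e.g. along the cycle 0 → 0 with weight 2 and length 1. So λ(A) = 2/1 = 2.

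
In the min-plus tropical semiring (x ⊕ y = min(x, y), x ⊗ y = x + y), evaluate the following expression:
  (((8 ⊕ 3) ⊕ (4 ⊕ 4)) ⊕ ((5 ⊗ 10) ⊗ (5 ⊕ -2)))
(((8 ⊕ 3) ⊕ (4 ⊕ 4)) ⊕ ((5 ⊗ 10) ⊗ (5 ⊕ -2))) = 3

Expand innermost to outermost. Recall ⊕ takes the minimum of its arguments and ⊗ takes their sum. Working out the expression (((8 ⊕ 3) ⊕ (4 ⊕ 4)) ⊕ ((5 ⊗ 10) ⊗ (5 ⊕ -2))) gives 3.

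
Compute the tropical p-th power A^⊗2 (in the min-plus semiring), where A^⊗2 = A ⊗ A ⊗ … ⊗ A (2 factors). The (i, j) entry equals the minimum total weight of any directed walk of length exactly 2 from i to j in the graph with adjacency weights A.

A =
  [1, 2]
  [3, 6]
A^⊗2 =
  [2, 3]
  [4, 5]

Each entry (A^⊗2)_ij equals the minimum over all length-2 walks i = v_0 → v_1 → … → v_2 = j of Σ_t A[v_t][v_{t+1}]. For example, for (i, j) = (0, 1) we minimise over 2 possible intermediate vertex sequences; the minimum is 3, attained along the walk 0 → 0 → 1.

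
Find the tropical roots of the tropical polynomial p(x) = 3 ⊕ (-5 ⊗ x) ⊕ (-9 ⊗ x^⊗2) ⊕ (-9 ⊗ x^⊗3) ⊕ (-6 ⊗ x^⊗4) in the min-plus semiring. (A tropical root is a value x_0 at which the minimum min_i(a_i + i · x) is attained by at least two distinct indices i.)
Roots: {-3, 0, 4, 8}

Each tropical root is a break point of the lower envelope of the lines y = a_i + i · x (there are 5 lines, with slopes 0, 1, ..., 4). Only the lines that attain the minimum somewhere contribute to roots; other lines are dominated. Here the surviving (envelope) indices are i = 4, i = 3, i = 2, i = 1, i = 0.
Intersections between consecutive envelope lines give the roots: for adjacent envelope indices i < j the intersection is x = (a_i − a_j) / (j − i). Reading off the sorted break points: {-3, 0, 4, 8}.
Verification: at each break x_0, at least two indices attain the minimum of min_i(a_i + i · x_0).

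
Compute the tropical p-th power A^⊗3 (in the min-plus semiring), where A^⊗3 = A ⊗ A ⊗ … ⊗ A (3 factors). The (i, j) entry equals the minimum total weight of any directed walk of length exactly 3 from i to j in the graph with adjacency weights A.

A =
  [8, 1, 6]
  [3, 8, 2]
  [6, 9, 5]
A^⊗3 =
  [9, 5, 8]
  [7, 9, 6]
  [10, 12, 9]

Each entry (A^⊗3)_ij equals the minimum over all length-3 walks i = v_0 → v_1 → … → v_3 = j of Σ_t A[v_t][v_{t+1}]. For example, for (i, j) = (0, 2) we minimise over 9 possible intermediate vertex sequences; the minimum is 8, attained along the walk 0 → 1 → 2 → 2.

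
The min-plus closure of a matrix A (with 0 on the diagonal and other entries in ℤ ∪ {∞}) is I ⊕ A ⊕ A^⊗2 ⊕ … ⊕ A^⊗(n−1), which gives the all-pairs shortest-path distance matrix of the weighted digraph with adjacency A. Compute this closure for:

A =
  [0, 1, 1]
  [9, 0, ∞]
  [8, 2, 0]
Closure =
  [0, 1, 1]
  [9, 0, 10]
  [8, 2, 0]

This is the Floyd-Warshall all-pairs shortest-path computation. For each intermediate vertex k = 0, 1, …, 2, update dist[i][j] ← min(dist[i][j], dist[i][k] + dist[k][j]). The final matrix gives, for each (i, j), the minimum total weight of any directed path from i to j (possibly empty when i = j).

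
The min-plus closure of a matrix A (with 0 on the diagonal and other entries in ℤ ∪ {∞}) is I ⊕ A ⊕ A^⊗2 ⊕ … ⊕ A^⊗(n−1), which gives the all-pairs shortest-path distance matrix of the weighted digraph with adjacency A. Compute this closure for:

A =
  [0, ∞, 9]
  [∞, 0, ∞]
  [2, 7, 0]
Closure =
  [0, 16, 9]
  [∞, 0, ∞]
  [2, 7, 0]

This is the Floyd-Warshall all-pairs shortest-path computation. For each intermediate vertex k = 0, 1, …, 2, update dist[i][j] ← min(dist[i][j], dist[i][k] + dist[k][j]). The final matrix gives, for each (i, j), the minimum total weight of any directed path from i to j (possibly empty when i = j).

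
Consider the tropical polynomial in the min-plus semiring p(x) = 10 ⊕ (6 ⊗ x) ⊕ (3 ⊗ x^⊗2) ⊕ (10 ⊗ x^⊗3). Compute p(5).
p(5) = 10

A tropical monomial a ⊗ x^⊗i evaluates to a + i · x. Evaluating each term at x = 5:
  Term 0 contributes 10 + 0 · 5 = 10
  Term 1 contributes 6 + 1 · 5 = 11
  Term 2 contributes 3 + 2 · 5 = 13
  Term 3 contributes 10 + 3 · 5 = 25
p(5) = ⊕ of these = min[10, 11, 13, 25] = 10.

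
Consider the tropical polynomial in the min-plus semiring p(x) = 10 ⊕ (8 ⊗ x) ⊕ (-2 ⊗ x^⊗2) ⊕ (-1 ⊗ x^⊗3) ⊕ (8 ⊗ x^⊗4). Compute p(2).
p(2) = 2

A tropical monomial a ⊗ x^⊗i evaluates to a + i · x. Evaluating each term at x = 2:
  Term 0 contributes 10 + 0 · 2 = 10
  Term 1 contributes 8 + 1 · 2 = 10
  Term 2 contributes -2 + 2 · 2 = 2
  Term 3 contributes -1 + 3 · 2 = 5
  Term 4 contributes 8 + 4 · 2 = 16
p(2) = ⊕ of these = min[10, 10, 2, 5, 16] = 2.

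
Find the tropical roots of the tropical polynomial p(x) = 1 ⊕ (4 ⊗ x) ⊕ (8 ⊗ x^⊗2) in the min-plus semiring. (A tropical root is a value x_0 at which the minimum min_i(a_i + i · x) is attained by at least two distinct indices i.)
Roots: {-4, -3}

Each tropical root is a break point of the lower envelope of the lines y = a_i + i · x (there are 3 lines, with slopes 0, 1, ..., 2). Only the lines that attain the minimum somewhere contribute to roots; other lines are dominated. Here the surviving (envelope) indices are i = 2, i = 1, i = 0.
Intersections between consecutive envelope lines give the roots: for adjacent envelope indices i < j the intersection is x = (a_i − a_j) / (j − i). Reading off the sorted break points: {-4, -3}.
Verification: at each break x_0, at least two indices attain the minimum of min_i(a_i + i · x_0).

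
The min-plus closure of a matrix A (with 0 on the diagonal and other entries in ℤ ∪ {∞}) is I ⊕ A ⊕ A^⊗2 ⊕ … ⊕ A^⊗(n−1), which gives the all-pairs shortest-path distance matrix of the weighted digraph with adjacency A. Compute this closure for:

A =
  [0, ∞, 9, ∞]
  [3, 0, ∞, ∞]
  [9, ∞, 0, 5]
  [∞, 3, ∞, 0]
Closure =
  [0, 17, 9, 14]
  [3, 0, 12, 17]
  [9, 8, 0, 5]
  [6, 3, 15, 0]

This is the Floyd-Warshall all-pairs shortest-path computation. For each intermediate vertex k = 0, 1, …, 3, update dist[i][j] ← min(dist[i][j], dist[i][k] + dist[k][j]). The final matrix gives, for each (i, j), the minimum total weight of any directed path from i to j (possibly empty when i = j).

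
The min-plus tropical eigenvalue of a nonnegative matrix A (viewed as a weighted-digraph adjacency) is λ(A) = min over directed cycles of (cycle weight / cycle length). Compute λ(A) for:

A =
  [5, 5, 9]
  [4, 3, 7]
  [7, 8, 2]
λ(A) = 2

Enumerate directed cycles and compute their means (weight / length). Sample:
  cycle 0 → 0: weight = 5, length = 1, mean = 5/1 ≈ 5.000
  cycle 1 → 1: weight = 3, length = 1, mean = 3/1 ≈ 3.000
  cycle 2 → 2: weight = 2, length = 1, mean = 2/1 ≈ 2.000
  cycle 0 → 1 → 0: weight = 9, length = 2, mean = 9/2 ≈ 4.500
  cycle 0 → 2 → 0: weight = 16, length = 2, mean = 16/2 ≈ 8.000
  cycle 1 → 0 → 1: weight = 9, length = 2, mean = 9/2 ≈ 4.500
Minimum mean = 2.000, attained e.g. along the cycle 2 → 2 with weight 2 and length 1. So λ(A) = 2/1 = 2.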